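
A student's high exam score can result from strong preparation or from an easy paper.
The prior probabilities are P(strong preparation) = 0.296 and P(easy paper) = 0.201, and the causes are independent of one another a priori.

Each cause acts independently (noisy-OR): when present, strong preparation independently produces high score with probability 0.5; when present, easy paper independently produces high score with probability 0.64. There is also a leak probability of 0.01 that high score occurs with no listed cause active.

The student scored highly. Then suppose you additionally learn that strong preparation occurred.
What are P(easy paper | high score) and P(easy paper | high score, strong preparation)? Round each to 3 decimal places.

P(easy paper | high score) ≈ 0.528; P(easy paper | high score, strong preparation) ≈ 0.290

Under noisy-OR, P(high score | causes) = 1 − (1−0.01)·∏(1−qᵢ) over the active causes.
For the numerator, keep only easy paper=true terms: 0.091072 + 0.048894 = 0.139966
The normalizing constant is 0.01·0.704·0.799 + 0.6436·0.704·0.201 + 0.505·0.296·0.799 + 0.8218·0.296·0.201 = 0.265026
Posterior = 0.139966 / 0.265026 ≈ 0.528

Now also conditioning on strong preparation=true:
P(high score | strong preparation) = 0.505×0.799 + 0.8218×0.201 = 0.403495 + 0.165182 = 0.568677
Restricting to configurations with easy paper present: 0.8218×0.201 = 0.165182.
Hence the posterior is 0.165182/0.568677 ≈ 0.290.
This is intercausal reasoning (explaining away): once strong preparation accounts for the high score, easy paper becomes less likely.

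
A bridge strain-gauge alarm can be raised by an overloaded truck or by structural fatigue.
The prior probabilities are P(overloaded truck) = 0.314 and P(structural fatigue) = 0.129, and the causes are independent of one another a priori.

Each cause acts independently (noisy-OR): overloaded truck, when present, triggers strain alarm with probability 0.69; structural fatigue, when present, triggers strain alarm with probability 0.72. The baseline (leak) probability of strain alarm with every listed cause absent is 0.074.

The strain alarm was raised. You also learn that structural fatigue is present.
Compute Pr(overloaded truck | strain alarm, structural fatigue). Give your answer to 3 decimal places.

Under noisy-OR, P(strain alarm | causes) = 1 − (1−0.074)·∏(1−qᵢ) over the active causes.
Enumerate both values of overloaded truck and weight by the priors:
  P(strain alarm | structural fatigue) = 0.74072*0.686 + 0.919623*0.314
        = 0.508134 + 0.288762 = 0.796896
The terms with overloaded truck present sum to 0.288762, so
  P(overloaded truck | strain alarm, structural fatigue) = 0.288762 / 0.796896 ≈ 0.362

Pr(overloaded truck | strain alarm, structural fatigue) ≈ 0.362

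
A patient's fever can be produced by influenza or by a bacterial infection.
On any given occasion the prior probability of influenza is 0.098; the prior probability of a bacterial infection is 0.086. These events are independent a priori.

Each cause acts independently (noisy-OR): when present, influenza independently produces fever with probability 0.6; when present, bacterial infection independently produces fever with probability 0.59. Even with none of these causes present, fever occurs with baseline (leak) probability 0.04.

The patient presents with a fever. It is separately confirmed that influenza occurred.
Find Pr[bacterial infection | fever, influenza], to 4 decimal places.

Pr[bacterial infection | fever, influenza] ≈ 0.1140

Under noisy-OR, P(fever | causes) = 1 − (1−0.04)·∏(1−qᵢ) over the active causes.
P(fever | influenza) = 0.616*0.914 + 0.84256*0.086 = 0.563024 + 0.072460 = 0.635484
The bacterial infection-present share is 0.84256*0.086 = 0.072460.
Hence the posterior is 0.072460/0.635484 ≈ 0.1140.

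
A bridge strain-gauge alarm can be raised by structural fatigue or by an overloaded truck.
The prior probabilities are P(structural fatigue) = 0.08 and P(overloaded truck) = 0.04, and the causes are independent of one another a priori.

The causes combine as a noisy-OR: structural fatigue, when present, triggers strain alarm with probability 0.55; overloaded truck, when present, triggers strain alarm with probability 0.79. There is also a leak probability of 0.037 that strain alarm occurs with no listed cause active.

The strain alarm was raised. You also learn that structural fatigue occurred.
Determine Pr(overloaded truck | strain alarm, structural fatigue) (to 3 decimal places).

Pr(overloaded truck | strain alarm, structural fatigue) ≈ 0.063

Under noisy-OR, P(strain alarm | causes) = 1 − (1−0.037)·∏(1−qᵢ) over the active causes.
For the numerator, keep only overloaded truck=true terms: 0.908996×0.04 = 0.036360
Normalizer over all consistent configurations: 0.56665×0.96 + 0.908996×0.04 = 0.580344
Posterior = 0.036360 / 0.580344 ≈ 0.063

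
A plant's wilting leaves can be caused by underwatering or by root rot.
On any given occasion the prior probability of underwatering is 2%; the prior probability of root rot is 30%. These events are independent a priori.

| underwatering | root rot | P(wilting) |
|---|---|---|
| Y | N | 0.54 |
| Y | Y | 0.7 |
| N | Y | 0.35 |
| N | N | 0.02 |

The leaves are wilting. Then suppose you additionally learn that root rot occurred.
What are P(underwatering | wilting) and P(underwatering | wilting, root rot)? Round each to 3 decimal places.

Numerator (weight on configurations with underwatering): 0.007560 + 0.004200 = 0.011760
The normalizing constant is 0.02·0.98·0.7 + 0.35·0.98·0.3 + 0.54·0.02·0.7 + 0.7·0.02·0.3 = 0.128380
P(underwatering | wilting) = 0.011760/0.128380 ≈ 0.092

Now also conditioning on root rot=true:
For the numerator, keep only underwatering=true terms: 0.7×0.02 = 0.014000
Denominator P(wilting | root rot): 0.35×0.98 + 0.7×0.02 = 0.357000
Posterior = 0.014000 / 0.357000 ≈ 0.039
— root rot explains away the evidence for underwatering.

P(underwatering | wilting) ≈ 0.092; P(underwatering | wilting, root rot) ≈ 0.039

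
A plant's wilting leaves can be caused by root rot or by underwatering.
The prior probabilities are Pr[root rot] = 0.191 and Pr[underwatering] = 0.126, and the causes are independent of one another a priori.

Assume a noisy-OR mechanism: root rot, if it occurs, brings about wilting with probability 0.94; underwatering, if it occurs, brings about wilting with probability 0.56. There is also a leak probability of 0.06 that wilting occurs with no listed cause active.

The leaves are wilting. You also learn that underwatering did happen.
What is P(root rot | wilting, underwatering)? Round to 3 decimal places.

Under noisy-OR, P(wilting | causes) = 1 − (1−0.06)·∏(1−qᵢ) over the active causes.
By total probability over both values of root rot:
  P(wilting | underwatering) = 0.5864*0.809 + 0.975184*0.191
        = 0.474398 + 0.186260 = 0.660658
Configurations with root rot contribute 0.186260, so
  P(root rot | wilting, underwatering) = 0.186260 / 0.660658 ≈ 0.282

P(root rot | wilting, underwatering) ≈ 0.282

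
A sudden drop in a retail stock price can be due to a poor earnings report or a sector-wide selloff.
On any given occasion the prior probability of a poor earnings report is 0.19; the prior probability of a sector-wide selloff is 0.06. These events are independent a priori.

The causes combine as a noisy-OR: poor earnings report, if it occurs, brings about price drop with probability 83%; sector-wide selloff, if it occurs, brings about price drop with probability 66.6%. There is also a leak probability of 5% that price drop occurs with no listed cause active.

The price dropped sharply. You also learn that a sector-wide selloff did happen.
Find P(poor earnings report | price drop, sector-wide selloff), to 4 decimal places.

Under noisy-OR, P(price drop | causes) = 1 − (1−0.05)·∏(1−qᵢ) over the active causes.
For the numerator, keep only poor earnings report=true terms: 0.946059*0.19 = 0.179751
Denominator P(price drop | sector-wide selloff): 0.6827*0.81 + 0.946059*0.19 = 0.732738
Posterior = 0.179751 / 0.732738 ≈ 0.2453

P(poor earnings report | price drop, sector-wide selloff) ≈ 0.2453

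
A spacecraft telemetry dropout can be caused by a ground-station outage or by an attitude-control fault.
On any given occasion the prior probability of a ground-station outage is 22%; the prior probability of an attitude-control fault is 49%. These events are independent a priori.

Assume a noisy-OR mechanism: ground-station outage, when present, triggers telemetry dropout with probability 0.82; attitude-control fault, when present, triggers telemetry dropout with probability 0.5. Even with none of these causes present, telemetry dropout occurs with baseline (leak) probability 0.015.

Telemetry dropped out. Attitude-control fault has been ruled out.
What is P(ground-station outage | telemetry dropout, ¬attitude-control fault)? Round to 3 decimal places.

Under noisy-OR, P(telemetry dropout | causes) = 1 − (1−0.015)·∏(1−qᵢ) over the active causes.
Enumerate both values of ground-station outage and weight by the priors:
  P(telemetry dropout | ¬attitude-control fault) = 0.015·0.78 + 0.8227·0.22
        = 0.011700 + 0.180994 = 0.192694
Keeping only the ground-station outage-present terms gives 0.180994, so
  P(ground-station outage | telemetry dropout, ¬attitude-control fault) = 0.180994 / 0.192694 ≈ 0.939

P(ground-station outage | telemetry dropout, ¬attitude-control fault) ≈ 0.939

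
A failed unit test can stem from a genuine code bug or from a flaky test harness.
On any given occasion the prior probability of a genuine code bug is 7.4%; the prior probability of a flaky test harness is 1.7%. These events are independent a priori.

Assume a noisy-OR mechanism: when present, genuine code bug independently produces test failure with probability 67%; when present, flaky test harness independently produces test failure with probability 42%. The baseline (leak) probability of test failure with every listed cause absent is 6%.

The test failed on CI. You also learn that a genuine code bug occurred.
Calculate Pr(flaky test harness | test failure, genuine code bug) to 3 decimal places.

Pr(flaky test harness | test failure, genuine code bug) ≈ 0.020

Under noisy-OR, P(test failure | causes) = 1 − (1−0.06)·∏(1−qᵢ) over the active causes.
For the numerator, keep only flaky test harness=true terms: 0.820084*0.017 = 0.013941
Denominator P(test failure | genuine code bug): 0.6898*0.983 + 0.820084*0.017 = 0.692014
Posterior = 0.013941 / 0.692014 ≈ 0.020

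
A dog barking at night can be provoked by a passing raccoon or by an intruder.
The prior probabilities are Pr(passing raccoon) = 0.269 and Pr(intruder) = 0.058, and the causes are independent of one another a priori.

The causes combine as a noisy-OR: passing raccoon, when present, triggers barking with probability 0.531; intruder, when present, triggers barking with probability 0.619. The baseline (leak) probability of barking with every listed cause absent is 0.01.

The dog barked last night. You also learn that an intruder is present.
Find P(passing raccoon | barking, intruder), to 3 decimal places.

P(passing raccoon | barking, intruder) ≈ 0.327

Under noisy-OR, P(barking | causes) = 1 − (1−0.01)·∏(1−qᵢ) over the active causes.
Numerator (weight on configurations with passing raccoon): 0.823098×0.269 = 0.221413
The normalizing constant is 0.62281×0.731 + 0.823098×0.269 = 0.676687
P(passing raccoon | barking, intruder) = 0.221413/0.676687 ≈ 0.327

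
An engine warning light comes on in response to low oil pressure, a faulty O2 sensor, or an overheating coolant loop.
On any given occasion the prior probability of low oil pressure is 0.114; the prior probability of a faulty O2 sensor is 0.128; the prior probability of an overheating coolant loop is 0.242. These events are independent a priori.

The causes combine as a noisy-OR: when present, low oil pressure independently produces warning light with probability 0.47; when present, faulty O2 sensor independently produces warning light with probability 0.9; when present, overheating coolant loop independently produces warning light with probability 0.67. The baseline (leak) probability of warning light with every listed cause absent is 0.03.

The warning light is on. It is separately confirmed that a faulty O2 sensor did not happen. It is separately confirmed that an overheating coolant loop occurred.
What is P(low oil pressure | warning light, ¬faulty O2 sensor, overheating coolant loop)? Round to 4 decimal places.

P(low oil pressure | warning light, ¬faulty O2 sensor, overheating coolant loop) ≈ 0.1358

Under noisy-OR, P(warning light | causes) = 1 − (1−0.03)·∏(1−qᵢ) over the active causes.
Numerator (weight on configurations with low oil pressure): 0.830347·0.114 = 0.094660
Denominator P(warning light | ¬faulty O2 sensor, overheating coolant loop): 0.6799·0.886 + 0.830347·0.114 = 0.697051
P(low oil pressure | warning light, ¬faulty O2 sensor, overheating coolant loop) = 0.094660/0.697051 ≈ 0.1358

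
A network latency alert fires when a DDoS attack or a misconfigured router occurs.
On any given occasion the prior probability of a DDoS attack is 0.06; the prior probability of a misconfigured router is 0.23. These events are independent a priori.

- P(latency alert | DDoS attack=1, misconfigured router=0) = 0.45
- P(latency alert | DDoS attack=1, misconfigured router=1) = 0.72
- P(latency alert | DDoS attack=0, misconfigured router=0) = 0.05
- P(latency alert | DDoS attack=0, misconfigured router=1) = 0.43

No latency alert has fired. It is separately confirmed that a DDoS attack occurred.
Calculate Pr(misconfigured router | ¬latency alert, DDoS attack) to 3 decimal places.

Numerator (weight on configurations with misconfigured router): 0.28·0.23 = 0.064400
Normalizer over all consistent configurations: 0.55·0.77 + 0.28·0.23 = 0.487900
P(misconfigured router | ¬latency alert, DDoS attack) = 0.064400/0.487900 ≈ 0.132

Pr(misconfigured router | ¬latency alert, DDoS attack) ≈ 0.132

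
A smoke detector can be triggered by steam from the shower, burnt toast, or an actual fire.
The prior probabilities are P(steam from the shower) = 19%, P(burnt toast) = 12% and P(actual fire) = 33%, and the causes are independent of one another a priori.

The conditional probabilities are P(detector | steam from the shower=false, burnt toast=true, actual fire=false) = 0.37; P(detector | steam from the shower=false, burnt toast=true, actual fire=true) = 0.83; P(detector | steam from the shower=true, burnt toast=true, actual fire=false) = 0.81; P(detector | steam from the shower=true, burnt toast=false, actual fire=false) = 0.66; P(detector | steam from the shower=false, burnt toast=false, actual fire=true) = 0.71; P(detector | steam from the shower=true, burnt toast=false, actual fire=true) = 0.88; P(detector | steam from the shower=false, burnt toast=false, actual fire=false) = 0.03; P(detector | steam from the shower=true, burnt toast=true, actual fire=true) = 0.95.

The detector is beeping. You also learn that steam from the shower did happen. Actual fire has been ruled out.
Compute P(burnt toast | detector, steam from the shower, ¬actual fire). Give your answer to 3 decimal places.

P(burnt toast | detector, steam from the shower, ¬actual fire) ≈ 0.143

Numerator (weight on configurations with burnt toast): 0.81·0.12 = 0.097200
The normalizing constant is 0.66·0.88 + 0.81·0.12 = 0.678000
P(burnt toast | detector, steam from the shower, ¬actual fire) = 0.097200/0.678000 ≈ 0.143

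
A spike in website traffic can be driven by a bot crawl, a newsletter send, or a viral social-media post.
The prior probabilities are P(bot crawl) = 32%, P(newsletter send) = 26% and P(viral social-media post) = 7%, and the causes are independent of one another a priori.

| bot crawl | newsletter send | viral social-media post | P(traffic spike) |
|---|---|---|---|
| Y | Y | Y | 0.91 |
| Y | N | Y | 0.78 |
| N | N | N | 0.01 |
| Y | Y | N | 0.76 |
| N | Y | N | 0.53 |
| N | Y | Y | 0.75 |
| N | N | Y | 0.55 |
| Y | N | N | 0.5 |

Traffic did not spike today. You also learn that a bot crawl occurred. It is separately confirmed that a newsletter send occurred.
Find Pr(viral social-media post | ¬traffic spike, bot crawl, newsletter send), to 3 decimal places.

Pr(viral social-media post | ¬traffic spike, bot crawl, newsletter send) ≈ 0.027

Enumerate both values of viral social-media post and weight by the priors:
  P(¬traffic spike | bot crawl, newsletter send) = 0.24×0.93 + 0.09×0.07
        = 0.223200 + 0.006300 = 0.229500
The terms with viral social-media post present sum to 0.006300, so
  P(viral social-media post | ¬traffic spike, bot crawl, newsletter send) = 0.006300 / 0.229500 ≈ 0.027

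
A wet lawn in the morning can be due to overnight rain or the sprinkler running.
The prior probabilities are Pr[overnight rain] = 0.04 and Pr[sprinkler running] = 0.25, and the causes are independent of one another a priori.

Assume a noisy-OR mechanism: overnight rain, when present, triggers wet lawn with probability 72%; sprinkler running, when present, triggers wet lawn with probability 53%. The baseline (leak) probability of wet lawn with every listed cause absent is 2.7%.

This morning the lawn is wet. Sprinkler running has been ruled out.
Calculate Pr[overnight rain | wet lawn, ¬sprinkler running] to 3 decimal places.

Under noisy-OR, P(wet lawn | causes) = 1 − (1−0.027)·∏(1−qᵢ) over the active causes.
Numerator (weight on configurations with overnight rain): 0.72756·0.04 = 0.029102
Denominator P(wet lawn | ¬sprinkler running): 0.027·0.96 + 0.72756·0.04 = 0.055022
Posterior = 0.029102 / 0.055022 ≈ 0.529

Pr[overnight rain | wet lawn, ¬sprinkler running] ≈ 0.529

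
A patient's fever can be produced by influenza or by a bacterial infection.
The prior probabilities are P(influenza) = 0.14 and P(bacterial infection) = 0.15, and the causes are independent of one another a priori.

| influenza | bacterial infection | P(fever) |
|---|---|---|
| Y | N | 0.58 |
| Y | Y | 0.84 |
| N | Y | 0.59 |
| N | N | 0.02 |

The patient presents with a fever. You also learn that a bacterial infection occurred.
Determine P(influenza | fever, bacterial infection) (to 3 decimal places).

P(influenza | fever, bacterial infection) ≈ 0.188

Numerator (weight on configurations with influenza): 0.84*0.14 = 0.117600
The normalizing constant is 0.59*0.86 + 0.84*0.14 = 0.625000
P(influenza | fever, bacterial infection) = 0.117600/0.625000 ≈ 0.188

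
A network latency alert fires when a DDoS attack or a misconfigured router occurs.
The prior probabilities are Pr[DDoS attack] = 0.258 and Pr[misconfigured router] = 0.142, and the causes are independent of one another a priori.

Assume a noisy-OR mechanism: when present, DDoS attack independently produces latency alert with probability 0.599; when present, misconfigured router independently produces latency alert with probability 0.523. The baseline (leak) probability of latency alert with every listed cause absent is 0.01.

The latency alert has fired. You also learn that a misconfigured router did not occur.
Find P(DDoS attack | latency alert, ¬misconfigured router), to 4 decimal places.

Under noisy-OR, P(latency alert | causes) = 1 − (1−0.01)·∏(1−qᵢ) over the active causes.
Sum P(latency alert|·) weighted by the priors over both values of DDoS attack:
  P(latency alert | ¬misconfigured router) = 0.01×0.742 + 0.60301×0.258
        = 0.007420 + 0.155577 = 0.162997
Configurations with DDoS attack contribute 0.155577, so
  P(DDoS attack | latency alert, ¬misconfigured router) = 0.155577 / 0.162997 ≈ 0.9545

P(DDoS attack | latency alert, ¬misconfigured router) ≈ 0.9545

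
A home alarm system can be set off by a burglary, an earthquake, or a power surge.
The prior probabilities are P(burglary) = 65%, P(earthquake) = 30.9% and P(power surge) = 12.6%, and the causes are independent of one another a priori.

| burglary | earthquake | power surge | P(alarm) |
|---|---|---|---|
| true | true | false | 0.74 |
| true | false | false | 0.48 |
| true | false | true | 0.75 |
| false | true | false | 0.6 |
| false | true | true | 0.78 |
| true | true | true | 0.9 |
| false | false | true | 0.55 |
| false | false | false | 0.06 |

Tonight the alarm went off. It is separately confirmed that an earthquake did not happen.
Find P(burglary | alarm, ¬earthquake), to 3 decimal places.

P(burglary | alarm, ¬earthquake) ≈ 0.887

By total probability over the 4 (burglary, power surge) configurations:
  P(alarm | ¬earthquake) = 0.06·0.35·0.874 + 0.55·0.35·0.126 + 0.48·0.65·0.874 + 0.75·0.65·0.126
        = 0.018354 + 0.024255 + 0.272688 + 0.061425 = 0.376722
The terms with burglary present sum to 0.334113, so
  P(burglary | alarm, ¬earthquake) = 0.334113 / 0.376722 ≈ 0.887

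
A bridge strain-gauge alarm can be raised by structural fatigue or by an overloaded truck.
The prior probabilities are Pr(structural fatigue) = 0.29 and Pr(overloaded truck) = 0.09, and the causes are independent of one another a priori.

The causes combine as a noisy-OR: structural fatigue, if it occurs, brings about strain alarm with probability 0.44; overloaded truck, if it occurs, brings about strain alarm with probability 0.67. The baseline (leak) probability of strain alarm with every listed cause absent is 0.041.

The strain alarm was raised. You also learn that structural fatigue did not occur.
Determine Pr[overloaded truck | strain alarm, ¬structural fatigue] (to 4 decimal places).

Pr[overloaded truck | strain alarm, ¬structural fatigue] ≈ 0.6225

Under noisy-OR, P(strain alarm | causes) = 1 − (1−0.041)·∏(1−qᵢ) over the active causes.
P(strain alarm | ¬structural fatigue) = 0.041×0.91 + 0.68353×0.09 = 0.037310 + 0.061518 = 0.098828
The overloaded truck-present share is 0.68353×0.09 = 0.061518.
Hence the posterior is 0.061518/0.098828 ≈ 0.6225.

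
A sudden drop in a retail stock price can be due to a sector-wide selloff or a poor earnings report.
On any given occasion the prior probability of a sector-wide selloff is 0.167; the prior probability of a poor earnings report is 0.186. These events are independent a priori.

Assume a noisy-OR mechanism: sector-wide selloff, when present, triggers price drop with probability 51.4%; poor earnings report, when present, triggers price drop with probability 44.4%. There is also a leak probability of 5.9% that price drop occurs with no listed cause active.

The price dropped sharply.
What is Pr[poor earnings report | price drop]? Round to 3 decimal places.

Under noisy-OR, P(price drop | causes) = 1 − (1−0.059)·∏(1−qᵢ) over the active causes.
By total probability over the 4 (sector-wide selloff, poor earnings report) configurations:
  P(price drop) = 0.059×0.833×0.814 + 0.476804×0.833×0.186 + 0.542674×0.167×0.814 + 0.745727×0.167×0.186
        = 0.040006 + 0.073875 + 0.073770 + 0.023164 = 0.210815
Keeping only the poor earnings report-present terms gives 0.097039, so
  P(poor earnings report | price drop) = 0.097039 / 0.210815 ≈ 0.460

Pr[poor earnings report | price drop] ≈ 0.460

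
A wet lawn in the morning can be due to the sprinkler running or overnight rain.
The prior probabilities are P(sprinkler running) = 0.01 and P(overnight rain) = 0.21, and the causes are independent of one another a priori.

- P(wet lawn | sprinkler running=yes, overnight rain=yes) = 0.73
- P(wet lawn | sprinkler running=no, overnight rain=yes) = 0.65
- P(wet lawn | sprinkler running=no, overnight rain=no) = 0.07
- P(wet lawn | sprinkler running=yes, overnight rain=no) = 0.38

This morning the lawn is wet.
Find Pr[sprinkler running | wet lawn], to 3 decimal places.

P(wet lawn) = 0.07×0.99×0.79 + 0.65×0.99×0.21 + 0.38×0.01×0.79 + 0.73×0.01×0.21 = 0.054747 + 0.135135 + 0.003002 + 0.001533 = 0.194417
The sprinkler running-present share is 0.003002 + 0.001533 = 0.004535.
Hence the posterior is 0.004535/0.194417 ≈ 0.023.

Pr[sprinkler running | wet lawn] ≈ 0.023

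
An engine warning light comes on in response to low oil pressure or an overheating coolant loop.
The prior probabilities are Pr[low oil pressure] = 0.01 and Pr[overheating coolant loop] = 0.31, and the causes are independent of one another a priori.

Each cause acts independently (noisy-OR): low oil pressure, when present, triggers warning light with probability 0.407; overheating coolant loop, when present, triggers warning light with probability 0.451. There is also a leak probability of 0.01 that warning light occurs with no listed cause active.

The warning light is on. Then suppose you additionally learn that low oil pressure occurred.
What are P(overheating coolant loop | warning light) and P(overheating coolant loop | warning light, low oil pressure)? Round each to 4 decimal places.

P(overheating coolant loop | warning light) ≈ 0.9363; P(overheating coolant loop | warning light, low oil pressure) ≈ 0.4244

Under noisy-OR, P(warning light | causes) = 1 − (1−0.01)·∏(1−qᵢ) over the active causes.
P(warning light) = 0.01×0.99×0.69 + 0.45649×0.99×0.31 + 0.41293×0.01×0.69 + 0.677699×0.01×0.31 = 0.006831 + 0.140097 + 0.002849 + 0.002101 = 0.151878
Of this, 0.142198 comes from 0.140097 + 0.002101 (the overheating coolant loop=true cases).
P(overheating coolant loop | warning light) = 0.142198 / 0.151878 ≈ 0.9363

Now condition on the additional information:
For the numerator, keep only overheating coolant loop=true terms: 0.677699·0.31 = 0.210087
The normalizing constant is 0.41293·0.69 + 0.677699·0.31 = 0.495009
P(overheating coolant loop | warning light, low oil pressure) = 0.210087/0.495009 ≈ 0.4244
Conditioning on low oil pressure lowers the posterior on overheating coolant loop: the classic explaining-away effect in a common-effect structure.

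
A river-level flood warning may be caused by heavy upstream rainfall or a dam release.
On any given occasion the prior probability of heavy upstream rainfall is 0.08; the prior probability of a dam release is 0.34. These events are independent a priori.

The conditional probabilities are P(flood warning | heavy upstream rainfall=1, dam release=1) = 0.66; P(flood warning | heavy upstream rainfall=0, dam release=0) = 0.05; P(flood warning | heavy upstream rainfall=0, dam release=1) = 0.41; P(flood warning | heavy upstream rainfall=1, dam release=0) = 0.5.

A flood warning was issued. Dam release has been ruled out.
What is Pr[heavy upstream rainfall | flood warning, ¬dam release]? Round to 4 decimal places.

Pr[heavy upstream rainfall | flood warning, ¬dam release] ≈ 0.4651

Enumerate both values of heavy upstream rainfall and weight by the priors:
  P(flood warning | ¬dam release) = 0.05·0.92 + 0.5·0.08
        = 0.046000 + 0.040000 = 0.086000
Configurations with heavy upstream rainfall contribute 0.040000, so
  P(heavy upstream rainfall | flood warning, ¬dam release) = 0.040000 / 0.086000 ≈ 0.4651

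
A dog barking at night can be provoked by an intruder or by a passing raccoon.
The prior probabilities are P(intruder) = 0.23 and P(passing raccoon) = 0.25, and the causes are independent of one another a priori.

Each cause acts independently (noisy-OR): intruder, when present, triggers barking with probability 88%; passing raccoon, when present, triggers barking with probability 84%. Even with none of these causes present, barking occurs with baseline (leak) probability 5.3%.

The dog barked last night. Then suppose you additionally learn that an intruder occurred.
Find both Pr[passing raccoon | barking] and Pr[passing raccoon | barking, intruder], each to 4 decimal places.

Under noisy-OR, P(barking | causes) = 1 − (1−0.053)·∏(1−qᵢ) over the active causes.
P(barking) = 0.053*0.77*0.75 + 0.84848*0.77*0.25 + 0.88636*0.23*0.75 + 0.981818*0.23*0.25 = 0.030607 + 0.163332 + 0.152897 + 0.056455 = 0.403291
Of this, 0.219787 comes from 0.163332 + 0.056455 (the passing raccoon=true cases).
Hence the posterior is 0.219787/0.403291 ≈ 0.5450.

Now also conditioning on intruder=true:
Sum P(barking|·) weighted by the priors over both values of passing raccoon:
  P(barking | intruder) = 0.88636*0.75 + 0.981818*0.25
        = 0.664770 + 0.245454 = 0.910224
The terms with passing raccoon present sum to 0.245454, so
  P(passing raccoon | barking, intruder) = 0.245454 / 0.910224 ≈ 0.2697
— intruder explains away the evidence for passing raccoon.

Pr[passing raccoon | barking] ≈ 0.5450; Pr[passing raccoon | barking, intruder] ≈ 0.2697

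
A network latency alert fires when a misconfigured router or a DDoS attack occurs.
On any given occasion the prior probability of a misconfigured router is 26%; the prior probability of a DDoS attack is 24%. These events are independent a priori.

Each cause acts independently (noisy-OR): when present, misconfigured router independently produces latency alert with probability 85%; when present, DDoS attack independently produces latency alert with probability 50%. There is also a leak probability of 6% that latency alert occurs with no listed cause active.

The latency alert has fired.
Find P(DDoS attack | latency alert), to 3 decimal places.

P(DDoS attack | latency alert) ≈ 0.428

Under noisy-OR, P(latency alert | causes) = 1 − (1−0.06)·∏(1−qᵢ) over the active causes.
P(latency alert) = 0.06·0.74·0.76 + 0.53·0.74·0.24 + 0.859·0.26·0.76 + 0.9295·0.26·0.24 = 0.033744 + 0.094128 + 0.169738 + 0.058001 = 0.355611
Restricting to configurations with DDoS attack present: 0.094128 + 0.058001 = 0.152129.
Hence the posterior is 0.152129/0.355611 ≈ 0.428.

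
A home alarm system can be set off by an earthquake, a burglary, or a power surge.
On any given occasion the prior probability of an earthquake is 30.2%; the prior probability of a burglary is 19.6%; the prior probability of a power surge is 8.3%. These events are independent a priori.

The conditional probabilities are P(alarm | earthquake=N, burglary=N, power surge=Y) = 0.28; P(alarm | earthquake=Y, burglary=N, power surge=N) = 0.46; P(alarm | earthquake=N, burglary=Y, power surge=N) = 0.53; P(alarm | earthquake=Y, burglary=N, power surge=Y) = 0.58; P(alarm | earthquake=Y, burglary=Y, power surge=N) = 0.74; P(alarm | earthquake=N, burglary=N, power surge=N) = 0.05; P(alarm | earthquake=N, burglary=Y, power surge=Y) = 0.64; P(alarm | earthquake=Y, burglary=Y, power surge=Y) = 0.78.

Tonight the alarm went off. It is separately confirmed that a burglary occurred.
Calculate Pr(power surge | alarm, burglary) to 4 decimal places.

P(alarm | burglary) = 0.53·0.698·0.917 + 0.64·0.698·0.083 + 0.74·0.302·0.917 + 0.78·0.302·0.083 = 0.339235 + 0.037078 + 0.204931 + 0.019551 = 0.600795
Of this, 0.056629 comes from 0.037078 + 0.019551 (the power surge=true cases).
So P(power surge | alarm, burglary) = 0.056629/0.600795 ≈ 0.0943.

Pr(power surge | alarm, burglary) ≈ 0.0943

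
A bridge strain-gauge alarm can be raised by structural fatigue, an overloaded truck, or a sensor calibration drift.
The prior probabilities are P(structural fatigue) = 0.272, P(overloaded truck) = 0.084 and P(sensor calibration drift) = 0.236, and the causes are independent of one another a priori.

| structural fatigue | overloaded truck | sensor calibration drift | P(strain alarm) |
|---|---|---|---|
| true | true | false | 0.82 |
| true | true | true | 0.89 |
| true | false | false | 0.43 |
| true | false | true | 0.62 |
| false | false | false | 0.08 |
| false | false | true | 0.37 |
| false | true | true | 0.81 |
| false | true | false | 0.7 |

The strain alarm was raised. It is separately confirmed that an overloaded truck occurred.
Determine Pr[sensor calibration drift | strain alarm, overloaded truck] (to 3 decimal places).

Sum P(strain alarm|·) weighted by the priors over the 4 (structural fatigue, sensor calibration drift) configurations:
  P(strain alarm | overloaded truck) = 0.7×0.728×0.764 + 0.81×0.728×0.236 + 0.82×0.272×0.764 + 0.89×0.272×0.236
        = 0.389334 + 0.139164 + 0.170403 + 0.057131 = 0.756032
The terms with sensor calibration drift present sum to 0.196295, so
  P(sensor calibration drift | strain alarm, overloaded truck) = 0.196295 / 0.756032 ≈ 0.260

Pr[sensor calibration drift | strain alarm, overloaded truck] ≈ 0.260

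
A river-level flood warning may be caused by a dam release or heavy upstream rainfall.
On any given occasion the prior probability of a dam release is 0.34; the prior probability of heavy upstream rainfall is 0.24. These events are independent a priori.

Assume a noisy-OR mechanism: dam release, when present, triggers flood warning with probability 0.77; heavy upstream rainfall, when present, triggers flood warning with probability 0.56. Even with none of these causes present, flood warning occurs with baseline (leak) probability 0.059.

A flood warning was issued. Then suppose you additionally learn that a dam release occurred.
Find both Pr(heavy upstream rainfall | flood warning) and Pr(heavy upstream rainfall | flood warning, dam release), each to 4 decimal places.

Pr(heavy upstream rainfall | flood warning) ≈ 0.4180; Pr(heavy upstream rainfall | flood warning, dam release) ≈ 0.2672

Under noisy-OR, P(flood warning | causes) = 1 − (1−0.059)·∏(1−qᵢ) over the active causes.
P(flood warning) = 0.059*0.66*0.76 + 0.58596*0.66*0.24 + 0.78357*0.34*0.76 + 0.904771*0.34*0.24 = 0.029594 + 0.092816 + 0.202474 + 0.073829 = 0.398713
Restricting to configurations with heavy upstream rainfall present: 0.092816 + 0.073829 = 0.166645.
Hence the posterior is 0.166645/0.398713 ≈ 0.4180.

Now condition on the additional information:
Numerator (weight on configurations with heavy upstream rainfall): 0.904771*0.24 = 0.217145
The normalizing constant is 0.78357*0.76 + 0.904771*0.24 = 0.812658
Posterior = 0.217145 / 0.812658 ≈ 0.2672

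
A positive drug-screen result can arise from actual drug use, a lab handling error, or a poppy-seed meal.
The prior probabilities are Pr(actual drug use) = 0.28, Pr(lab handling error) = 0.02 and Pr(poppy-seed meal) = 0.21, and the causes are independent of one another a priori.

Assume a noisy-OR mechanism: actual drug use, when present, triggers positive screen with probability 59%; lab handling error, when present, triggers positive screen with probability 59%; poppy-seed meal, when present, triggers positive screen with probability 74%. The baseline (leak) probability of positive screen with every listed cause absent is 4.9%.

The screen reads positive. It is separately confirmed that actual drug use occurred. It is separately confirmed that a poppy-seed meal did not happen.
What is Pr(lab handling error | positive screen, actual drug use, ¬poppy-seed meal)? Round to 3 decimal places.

Under noisy-OR, P(positive screen | causes) = 1 − (1−0.049)·∏(1−qᵢ) over the active causes.
By total probability over both values of lab handling error:
  P(positive screen | actual drug use, ¬poppy-seed meal) = 0.61009·0.98 + 0.840137·0.02
        = 0.597888 + 0.016803 = 0.614691
The terms with lab handling error present sum to 0.016803, so
  P(lab handling error | positive screen, actual drug use, ¬poppy-seed meal) = 0.016803 / 0.614691 ≈ 0.027

Pr(lab handling error | positive screen, actual drug use, ¬poppy-seed meal) ≈ 0.027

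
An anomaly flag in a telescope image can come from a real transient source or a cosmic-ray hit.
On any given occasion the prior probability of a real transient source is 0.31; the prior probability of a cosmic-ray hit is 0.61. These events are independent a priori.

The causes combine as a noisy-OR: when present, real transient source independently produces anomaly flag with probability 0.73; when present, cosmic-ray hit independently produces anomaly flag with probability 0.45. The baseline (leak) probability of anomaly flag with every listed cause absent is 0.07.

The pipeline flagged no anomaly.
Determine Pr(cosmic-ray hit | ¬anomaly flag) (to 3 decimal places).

Pr(cosmic-ray hit | ¬anomaly flag) ≈ 0.462

Under noisy-OR, P(anomaly flag | causes) = 1 − (1−0.07)·∏(1−qᵢ) over the active causes.
Weight on cosmic-ray hit=true, given the evidence: 0.215290 + 0.026116 = 0.241406
Denominator P(¬anomaly flag): 0.93×0.69×0.39 + 0.5115×0.69×0.61 + 0.2511×0.31×0.39 + 0.138105×0.31×0.61 = 0.522027
Posterior = 0.241406 / 0.522027 ≈ 0.462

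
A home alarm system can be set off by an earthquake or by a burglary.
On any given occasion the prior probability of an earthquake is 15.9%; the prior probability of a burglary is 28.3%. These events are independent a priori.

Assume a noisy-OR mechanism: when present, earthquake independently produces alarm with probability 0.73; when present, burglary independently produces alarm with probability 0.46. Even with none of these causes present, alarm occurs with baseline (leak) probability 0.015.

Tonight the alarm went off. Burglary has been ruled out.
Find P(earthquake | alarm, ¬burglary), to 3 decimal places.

Under noisy-OR, P(alarm | causes) = 1 − (1−0.015)·∏(1−qᵢ) over the active causes.
P(alarm | ¬burglary) = 0.015*0.841 + 0.73405*0.159 = 0.012615 + 0.116714 = 0.129329
Of this, 0.116714 comes from 0.73405*0.159 (the earthquake=true cases).
Hence the posterior is 0.116714/0.129329 ≈ 0.902.

P(earthquake | alarm, ¬burglary) ≈ 0.902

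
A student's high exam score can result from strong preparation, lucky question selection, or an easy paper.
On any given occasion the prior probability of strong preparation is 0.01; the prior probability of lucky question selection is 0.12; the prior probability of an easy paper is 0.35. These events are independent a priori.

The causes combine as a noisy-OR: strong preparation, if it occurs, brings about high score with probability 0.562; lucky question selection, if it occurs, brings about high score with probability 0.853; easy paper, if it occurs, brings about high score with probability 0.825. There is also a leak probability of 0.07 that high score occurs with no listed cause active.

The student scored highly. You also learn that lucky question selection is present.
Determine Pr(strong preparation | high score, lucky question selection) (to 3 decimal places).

Pr(strong preparation | high score, lucky question selection) ≈ 0.011

Under noisy-OR, P(high score | causes) = 1 − (1−0.07)·∏(1−qᵢ) over the active causes.
Weight on strong preparation=true, given the evidence: 0.006111 + 0.003463 = 0.009574
Normalizer over all consistent configurations: 0.86329*0.99*0.65 + 0.976076*0.99*0.35 + 0.940121*0.01*0.65 + 0.989521*0.01*0.35 = 0.903311
P(strong preparation | high score, lucky question selection) = 0.009574/0.903311 ≈ 0.011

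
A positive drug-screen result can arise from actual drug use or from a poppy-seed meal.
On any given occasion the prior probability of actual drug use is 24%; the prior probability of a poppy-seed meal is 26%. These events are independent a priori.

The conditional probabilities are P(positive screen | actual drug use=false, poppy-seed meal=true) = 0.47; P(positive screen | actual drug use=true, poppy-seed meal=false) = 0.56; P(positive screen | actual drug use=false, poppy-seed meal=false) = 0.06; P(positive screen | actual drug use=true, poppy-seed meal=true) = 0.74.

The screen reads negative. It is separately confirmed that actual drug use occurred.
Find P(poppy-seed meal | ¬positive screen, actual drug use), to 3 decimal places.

P(poppy-seed meal | ¬positive screen, actual drug use) ≈ 0.172

Numerator (weight on configurations with poppy-seed meal): 0.26*0.26 = 0.067600
The normalizing constant is 0.44*0.74 + 0.26*0.26 = 0.393200
Posterior = 0.067600 / 0.393200 ≈ 0.172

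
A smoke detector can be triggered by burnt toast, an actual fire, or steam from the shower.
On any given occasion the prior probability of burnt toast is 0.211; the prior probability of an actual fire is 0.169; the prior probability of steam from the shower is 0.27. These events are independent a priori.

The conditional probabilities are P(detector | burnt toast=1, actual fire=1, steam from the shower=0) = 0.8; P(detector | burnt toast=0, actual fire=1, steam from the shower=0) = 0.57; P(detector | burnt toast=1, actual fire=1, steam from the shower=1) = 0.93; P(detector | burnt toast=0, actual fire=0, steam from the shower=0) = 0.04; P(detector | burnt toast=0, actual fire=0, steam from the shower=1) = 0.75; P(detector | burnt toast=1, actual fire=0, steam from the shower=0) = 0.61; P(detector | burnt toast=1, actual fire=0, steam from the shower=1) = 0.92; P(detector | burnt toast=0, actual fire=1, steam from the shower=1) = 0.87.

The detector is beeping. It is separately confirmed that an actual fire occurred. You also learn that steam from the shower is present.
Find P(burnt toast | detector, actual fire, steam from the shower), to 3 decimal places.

Sum P(detector|·) weighted by the priors over both values of burnt toast:
  P(detector | actual fire, steam from the shower) = 0.87×0.789 + 0.93×0.211
        = 0.686430 + 0.196230 = 0.882660
Keeping only the burnt toast-present terms gives 0.196230, so
  P(burnt toast | detector, actual fire, steam from the shower) = 0.196230 / 0.882660 ≈ 0.222

P(burnt toast | detector, actual fire, steam from the shower) ≈ 0.222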